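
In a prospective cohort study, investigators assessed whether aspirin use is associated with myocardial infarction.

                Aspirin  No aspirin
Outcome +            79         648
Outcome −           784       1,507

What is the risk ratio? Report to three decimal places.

0.304

Reading the table with exposure as columns: a = 79 (Aspirin, case), b = 784 (Aspirin, non-case), c = 648 (No aspirin, case), d = 1507.
Risk in exposed = 79/863 = 0.09154; risk in unexposed = 648/2155 = 0.30070.
RR = 0.09154 / 0.30070 = 0.30443
The risk is 70% lower among the exposed than among the unexposed.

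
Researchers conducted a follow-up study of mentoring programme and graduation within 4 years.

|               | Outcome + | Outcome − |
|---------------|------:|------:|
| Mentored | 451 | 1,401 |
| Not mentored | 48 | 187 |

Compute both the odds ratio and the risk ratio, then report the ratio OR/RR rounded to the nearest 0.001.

1.052

Cells: a = 451, b = 1401, c = 48, d = 187.
OR = (451·187)/(1401·48) = 84337/67248 = 1.25412
Risk in exposed = 451/1852 = 0.24352; risk in unexposed = 48/235 = 0.20426; RR = 1.19224
OR/RR = 1.25412 / 1.19224 = 1.05191
The outcome is not rare, so the OR lies further from 1 than the RR.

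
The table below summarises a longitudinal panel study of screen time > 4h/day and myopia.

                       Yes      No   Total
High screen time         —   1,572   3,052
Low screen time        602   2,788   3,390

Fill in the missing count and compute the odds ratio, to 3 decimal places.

4.360

The missing cell is in the exposed row: 3052 − 1572 = 1480.
So a = 1480, b = 1572, c = 602, d = 2788.
OR = (a·d)/(b·c) = (1480 × 2788) / (1572 × 602) = 4126240 / 946344 = 4.36019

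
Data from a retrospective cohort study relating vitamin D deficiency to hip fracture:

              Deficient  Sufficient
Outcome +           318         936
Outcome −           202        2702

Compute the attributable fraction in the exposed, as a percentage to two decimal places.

57.93

Reading the table with exposure as columns: a = 318 (Deficient, case), b = 202 (Deficient, non-case), c = 936 (Sufficient, case), d = 2702.
Risk in exposed = 318/520 = 0.61154; risk in unexposed = 936/3638 = 0.25728.
RR = 0.61154/0.25728 = 2.37690
AR% = (RR − 1)/RR × 100 = (2.37690 − 1)/2.37690 × 100 = 57.9284%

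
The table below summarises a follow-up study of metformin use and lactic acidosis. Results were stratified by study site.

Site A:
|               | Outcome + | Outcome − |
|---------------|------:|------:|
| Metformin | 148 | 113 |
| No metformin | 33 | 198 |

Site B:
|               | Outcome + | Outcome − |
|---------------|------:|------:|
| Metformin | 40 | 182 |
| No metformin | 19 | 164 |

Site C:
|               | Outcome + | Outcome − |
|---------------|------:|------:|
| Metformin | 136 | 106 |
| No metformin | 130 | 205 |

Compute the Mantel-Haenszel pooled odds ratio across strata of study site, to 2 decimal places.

OR_MH = Σ(aᵢdᵢ/nᵢ) / Σ(bᵢcᵢ/nᵢ), where nᵢ is the stratum total.
Stratum 1 (Site A): n = 492; a·d/n = 148·198/492 = 59.5610; b·c/n = 113·33/492 = 7.5793
Stratum 2 (Site B): n = 405; a·d/n = 40·164/405 = 16.1975; b·c/n = 182·19/405 = 8.5383
Stratum 3 (Site C): n = 577; a·d/n = 136·205/577 = 48.3189; b·c/n = 106·130/577 = 23.8821
OR_MH = (59.5610 + 16.1975 + 48.3189) / (7.5793 + 8.5383 + 23.8821) = 124.0774 / 39.9997 = 3.10196

3.10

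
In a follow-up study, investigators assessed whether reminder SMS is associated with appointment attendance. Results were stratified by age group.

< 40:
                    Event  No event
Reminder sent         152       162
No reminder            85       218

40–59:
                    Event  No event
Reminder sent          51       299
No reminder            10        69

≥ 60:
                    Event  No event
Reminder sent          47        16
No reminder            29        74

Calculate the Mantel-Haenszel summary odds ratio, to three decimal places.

OR_MH = Σ(aᵢdᵢ/nᵢ) / Σ(bᵢcᵢ/nᵢ), where nᵢ is the stratum total.
Stratum 1 (< 40): n = 617; a·d/n = 152·218/617 = 53.7050; b·c/n = 162·85/617 = 22.3177
Stratum 2 (40–59): n = 429; a·d/n = 51·69/429 = 8.2028; b·c/n = 299·10/429 = 6.9697
Stratum 3 (≥ 60): n = 166; a·d/n = 47·74/166 = 20.9518; b·c/n = 16·29/166 = 2.7952
OR_MH = (53.7050 + 8.2028 + 20.9518) / (22.3177 + 6.9697 + 2.7952) = 82.8596 / 32.0825 = 2.58270

2.583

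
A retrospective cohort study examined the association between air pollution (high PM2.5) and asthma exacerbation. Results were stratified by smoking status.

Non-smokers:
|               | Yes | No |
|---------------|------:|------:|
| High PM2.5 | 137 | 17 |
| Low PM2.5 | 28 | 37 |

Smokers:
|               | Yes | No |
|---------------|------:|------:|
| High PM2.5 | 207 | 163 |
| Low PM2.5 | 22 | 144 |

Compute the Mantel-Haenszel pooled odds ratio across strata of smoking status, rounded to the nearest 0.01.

OR_MH = Σ(aᵢdᵢ/nᵢ) / Σ(bᵢcᵢ/nᵢ), where nᵢ is the stratum total.
Stratum 1 (Non-smokers): n = 219; a·d/n = 137·37/219 = 23.1461; b·c/n = 17·28/219 = 2.1735
Stratum 2 (Smokers): n = 536; a·d/n = 207·144/536 = 55.6119; b·c/n = 163·22/536 = 6.6903
OR_MH = (23.1461 + 55.6119) / (2.1735 + 6.6903) = 78.7581 / 8.8638 = 8.88535

8.89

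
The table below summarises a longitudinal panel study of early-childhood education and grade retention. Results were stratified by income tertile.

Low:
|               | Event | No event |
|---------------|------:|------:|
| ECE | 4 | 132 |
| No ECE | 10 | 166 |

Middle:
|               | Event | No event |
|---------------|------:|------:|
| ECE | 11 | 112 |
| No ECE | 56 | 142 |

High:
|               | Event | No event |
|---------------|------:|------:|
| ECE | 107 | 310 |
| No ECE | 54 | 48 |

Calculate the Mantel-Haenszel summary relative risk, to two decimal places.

0.43

RR_MH = Σ(aᵢ·n₀ᵢ/nᵢ) / Σ(cᵢ·n₁ᵢ/nᵢ), with n₁ᵢ = aᵢ+bᵢ (exposed), n₀ᵢ = cᵢ+dᵢ (unexposed), nᵢ = n₁ᵢ+n₀ᵢ.
Stratum 1 (Low): n₁ = 136, n₀ = 176, n = 312; a·n₀/n = 4·176/312 = 2.2564; c·n₁/n = 10·136/312 = 4.3590
Stratum 2 (Middle): n₁ = 123, n₀ = 198, n = 321; a·n₀/n = 11·198/321 = 6.7850; c·n₁/n = 56·123/321 = 21.4579
Stratum 3 (High): n₁ = 417, n₀ = 102, n = 519; a·n₀/n = 107·102/519 = 21.0289; c·n₁/n = 54·417/519 = 43.3873
RR_MH = (2.2564 + 6.7850 + 21.0289) / (4.3590 + 21.4579 + 43.3873) = 30.0704 / 69.2042 = 0.43452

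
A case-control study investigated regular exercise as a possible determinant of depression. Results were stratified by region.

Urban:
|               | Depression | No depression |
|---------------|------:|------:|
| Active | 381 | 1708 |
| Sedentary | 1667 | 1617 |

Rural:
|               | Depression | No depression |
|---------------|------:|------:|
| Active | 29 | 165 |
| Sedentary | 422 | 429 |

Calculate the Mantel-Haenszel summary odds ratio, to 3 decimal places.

0.212

OR_MH = Σ(aᵢdᵢ/nᵢ) / Σ(bᵢcᵢ/nᵢ), where nᵢ is the stratum total.
Stratum 1 (Urban): n = 5373; a·d/n = 381·1617/5373 = 114.6616; b·c/n = 1708·1667/5373 = 529.9155
Stratum 2 (Rural): n = 1045; a·d/n = 29·429/1045 = 11.9053; b·c/n = 165·422/1045 = 66.6316
OR_MH = (114.6616 + 11.9053) / (529.9155 + 66.6316) = 126.5669 / 596.5471 = 0.21217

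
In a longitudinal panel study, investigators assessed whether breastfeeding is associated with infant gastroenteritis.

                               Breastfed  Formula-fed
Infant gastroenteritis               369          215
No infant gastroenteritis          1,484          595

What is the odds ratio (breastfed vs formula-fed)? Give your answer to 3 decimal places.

0.688

Reading the table with exposure as columns: a = 369 (Breastfed, case), b = 1484 (Breastfed, non-case), c = 215 (Formula-fed, case), d = 595.
OR = (a·d)/(b·c) = (369 × 595) / (1484 × 215) = 219555 / 319060 = 0.68813
Exposure is associated with lower odds of infant gastroenteritis (OR = 0.69 < 1).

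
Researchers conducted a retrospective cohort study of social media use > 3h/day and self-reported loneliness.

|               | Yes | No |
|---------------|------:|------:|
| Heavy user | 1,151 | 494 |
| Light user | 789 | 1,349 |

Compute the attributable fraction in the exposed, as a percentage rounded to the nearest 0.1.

47.3

Cells: a = 1151, b = 494, c = 789, d = 1349.
Risk in exposed = 1151/1645 = 0.69970; risk in unexposed = 789/2138 = 0.36904.
RR = 0.69970/0.36904 = 1.89601
AR% = (RR − 1)/RR × 100 = (1.89601 − 1)/1.89601 × 100 = 47.2576%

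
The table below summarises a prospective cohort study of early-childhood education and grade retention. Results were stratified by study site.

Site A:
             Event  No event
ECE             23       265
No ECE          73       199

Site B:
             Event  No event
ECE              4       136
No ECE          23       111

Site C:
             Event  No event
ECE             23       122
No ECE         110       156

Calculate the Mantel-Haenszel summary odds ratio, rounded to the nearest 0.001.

0.236

OR_MH = Σ(aᵢdᵢ/nᵢ) / Σ(bᵢcᵢ/nᵢ), where nᵢ is the stratum total.
Stratum 1 (Site A): n = 560; a·d/n = 23·199/560 = 8.1732; b·c/n = 265·73/560 = 34.5446
Stratum 2 (Site B): n = 274; a·d/n = 4·111/274 = 1.6204; b·c/n = 136·23/274 = 11.4161
Stratum 3 (Site C): n = 411; a·d/n = 23·156/411 = 8.7299; b·c/n = 122·110/411 = 32.6521
OR_MH = (8.1732 + 1.6204 + 8.7299) / (34.5446 + 11.4161 + 32.6521) = 18.5236 / 78.6128 = 0.23563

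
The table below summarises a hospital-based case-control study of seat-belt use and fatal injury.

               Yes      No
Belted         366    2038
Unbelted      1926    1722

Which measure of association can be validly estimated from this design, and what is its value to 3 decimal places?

0.161

Cells: a = 366, b = 2038, c = 1926, d = 1722.
This is a hospital-based case-control study: participants were sampled on outcome status, so risks in the source population cannot be estimated directly — relative risk is not valid here. The odds ratio is the appropriate measure.
OR = (a·d)/(b·c) = (366 × 1722) / (2038 × 1926) = 630252 / 3925188 = 0.16057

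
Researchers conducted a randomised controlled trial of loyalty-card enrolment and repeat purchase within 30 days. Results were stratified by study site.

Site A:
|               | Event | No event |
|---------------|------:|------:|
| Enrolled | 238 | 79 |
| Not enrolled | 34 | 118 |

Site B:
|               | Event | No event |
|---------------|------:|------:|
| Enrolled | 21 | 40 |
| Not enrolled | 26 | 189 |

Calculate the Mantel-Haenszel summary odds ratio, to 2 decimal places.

7.82

OR_MH = Σ(aᵢdᵢ/nᵢ) / Σ(bᵢcᵢ/nᵢ), where nᵢ is the stratum total.
Stratum 1 (Site A): n = 469; a·d/n = 238·118/469 = 59.8806; b·c/n = 79·34/469 = 5.7271
Stratum 2 (Site B): n = 276; a·d/n = 21·189/276 = 14.3804; b·c/n = 40·26/276 = 3.7681
OR_MH = (59.8806 + 14.3804) / (5.7271 + 3.7681) = 74.2610 / 9.4952 = 7.82091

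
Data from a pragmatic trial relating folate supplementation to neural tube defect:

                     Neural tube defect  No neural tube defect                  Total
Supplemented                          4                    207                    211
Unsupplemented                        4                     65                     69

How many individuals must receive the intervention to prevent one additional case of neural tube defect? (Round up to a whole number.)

26

Risk in treated group = 4/211 = 0.01896; risk in control = 4/69 = 0.05797.
Absolute risk reduction = 0.05797 − 0.01896 = 0.03901
NNT = 1 / ARR = 1 / 0.03901 = 25.632 → round up → 26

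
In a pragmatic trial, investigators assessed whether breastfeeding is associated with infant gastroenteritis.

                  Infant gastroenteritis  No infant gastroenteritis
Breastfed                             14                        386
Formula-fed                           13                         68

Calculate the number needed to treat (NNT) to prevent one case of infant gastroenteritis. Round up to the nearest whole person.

8

Risk in treated group = 14/400 = 0.03500; risk in control = 13/81 = 0.16049.
Absolute risk reduction = 0.16049 − 0.03500 = 0.12549
NNT = 1 / ARR = 1 / 0.12549 = 7.969 → round up → 8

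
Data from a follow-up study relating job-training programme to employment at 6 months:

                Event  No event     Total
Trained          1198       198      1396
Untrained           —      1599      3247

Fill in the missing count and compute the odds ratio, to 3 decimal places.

5.871

The missing cell is in the unexposed row: 3247 − 1599 = 1648.
So a = 1198, b = 198, c = 1648, d = 1599.
OR = (a·d)/(b·c) = (1198 × 1599) / (198 × 1648) = 1915602 / 326304 = 5.87061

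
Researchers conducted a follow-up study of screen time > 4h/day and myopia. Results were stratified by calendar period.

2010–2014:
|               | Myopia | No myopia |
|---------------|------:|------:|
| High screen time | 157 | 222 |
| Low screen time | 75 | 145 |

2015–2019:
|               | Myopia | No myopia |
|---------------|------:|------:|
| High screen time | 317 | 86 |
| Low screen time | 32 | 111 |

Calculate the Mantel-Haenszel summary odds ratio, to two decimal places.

3.12

OR_MH = Σ(aᵢdᵢ/nᵢ) / Σ(bᵢcᵢ/nᵢ), where nᵢ is the stratum total.
Stratum 1 (2010–2014): n = 599; a·d/n = 157·145/599 = 38.0050; b·c/n = 222·75/599 = 27.7963
Stratum 2 (2015–2019): n = 546; a·d/n = 317·111/546 = 64.4451; b·c/n = 86·32/546 = 5.0403
OR_MH = (38.0050 + 64.4451) / (27.7963 + 5.0403) = 102.4501 / 32.8366 = 3.11999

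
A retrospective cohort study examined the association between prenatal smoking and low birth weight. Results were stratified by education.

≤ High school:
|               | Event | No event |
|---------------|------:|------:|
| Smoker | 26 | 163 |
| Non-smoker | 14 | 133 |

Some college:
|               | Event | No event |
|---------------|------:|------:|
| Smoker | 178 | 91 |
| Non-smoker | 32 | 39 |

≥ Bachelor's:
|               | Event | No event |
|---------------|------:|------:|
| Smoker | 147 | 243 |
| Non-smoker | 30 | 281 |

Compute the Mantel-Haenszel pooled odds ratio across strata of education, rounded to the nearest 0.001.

3.480

OR_MH = Σ(aᵢdᵢ/nᵢ) / Σ(bᵢcᵢ/nᵢ), where nᵢ is the stratum total.
Stratum 1 (≤ High school): n = 336; a·d/n = 26·133/336 = 10.2917; b·c/n = 163·14/336 = 6.7917
Stratum 2 (Some college): n = 340; a·d/n = 178·39/340 = 20.4176; b·c/n = 91·32/340 = 8.5647
Stratum 3 (≥ Bachelor's): n = 701; a·d/n = 147·281/701 = 58.9258; b·c/n = 243·30/701 = 10.3994
OR_MH = (10.2917 + 20.4176 + 58.9258) / (6.7917 + 8.5647 + 10.3994) = 89.6351 / 25.7558 = 3.48019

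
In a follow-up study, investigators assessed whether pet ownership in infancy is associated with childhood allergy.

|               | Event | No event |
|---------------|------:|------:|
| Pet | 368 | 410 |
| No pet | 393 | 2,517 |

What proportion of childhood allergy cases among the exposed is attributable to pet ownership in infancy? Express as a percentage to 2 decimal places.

Cells: a = 368, b = 410, c = 393, d = 2517.
Risk in exposed = 368/778 = 0.47301; risk in unexposed = 393/2910 = 0.13505.
RR = 0.47301/0.13505 = 3.50242
AR% = (RR − 1)/RR × 100 = (3.50242 − 1)/3.50242 × 100 = 71.4483%

71.45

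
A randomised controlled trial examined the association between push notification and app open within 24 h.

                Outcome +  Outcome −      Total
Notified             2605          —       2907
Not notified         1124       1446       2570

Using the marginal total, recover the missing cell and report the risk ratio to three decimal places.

2.049

The missing cell is in the exposed row: 2907 − 2605 = 302.
So a = 2605, b = 302, c = 1124, d = 1446.
RR = [a/(a+b)] / [c/(c+d)] = (2605/2907) / (1124/2570) = 0.89611/0.43735 = 2.04894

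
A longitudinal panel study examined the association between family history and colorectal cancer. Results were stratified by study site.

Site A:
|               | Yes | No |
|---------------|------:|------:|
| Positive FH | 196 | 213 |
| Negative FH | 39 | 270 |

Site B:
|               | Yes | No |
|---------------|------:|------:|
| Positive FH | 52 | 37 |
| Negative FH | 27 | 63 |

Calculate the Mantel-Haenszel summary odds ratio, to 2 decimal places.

OR_MH = Σ(aᵢdᵢ/nᵢ) / Σ(bᵢcᵢ/nᵢ), where nᵢ is the stratum total.
Stratum 1 (Site A): n = 718; a·d/n = 196·270/718 = 73.7047; b·c/n = 213·39/718 = 11.5696
Stratum 2 (Site B): n = 179; a·d/n = 52·63/179 = 18.3017; b·c/n = 37·27/179 = 5.5810
OR_MH = (73.7047 + 18.3017) / (11.5696 + 5.5810) = 92.0064 / 17.1506 = 5.36460

5.36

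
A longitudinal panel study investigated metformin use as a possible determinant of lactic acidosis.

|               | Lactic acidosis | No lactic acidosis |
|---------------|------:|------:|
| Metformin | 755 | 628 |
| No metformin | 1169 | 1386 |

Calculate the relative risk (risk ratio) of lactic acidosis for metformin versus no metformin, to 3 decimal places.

1.193

Cells: a = 755, b = 628, c = 1169, d = 1386.
Risk in exposed = 755/1383 = 0.54591; risk in unexposed = 1169/2555 = 0.45753.
RR = 0.54591 / 0.45753 = 1.19317
The risk among the exposed is 1.19 times that among the unexposed.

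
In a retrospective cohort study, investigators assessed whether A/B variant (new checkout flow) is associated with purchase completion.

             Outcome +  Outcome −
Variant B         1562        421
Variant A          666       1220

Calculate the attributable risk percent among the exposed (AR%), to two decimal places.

55.17

Cells: a = 1562, b = 421, c = 666, d = 1220.
Risk in exposed = 1562/1983 = 0.78770; risk in unexposed = 666/1886 = 0.35313.
RR = 0.78770/0.35313 = 2.23062
AR% = (RR − 1)/RR × 100 = (2.23062 − 1)/2.23062 × 100 = 55.1694%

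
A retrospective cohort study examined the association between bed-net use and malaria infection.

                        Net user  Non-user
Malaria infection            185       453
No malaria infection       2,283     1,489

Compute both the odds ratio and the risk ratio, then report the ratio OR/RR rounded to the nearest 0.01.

Reading the table with exposure as columns: a = 185 (Net user, case), b = 2283 (Net user, non-case), c = 453 (Non-user, case), d = 1489.
OR = (185·1489)/(2283·453) = 275465/1034199 = 0.26636
Risk in exposed = 185/2468 = 0.07496; risk in unexposed = 453/1942 = 0.23326; RR = 0.32135
OR/RR = 0.26636 / 0.32135 = 0.82887
The outcome is not rare, so the OR lies further from 1 than the RR.

0.83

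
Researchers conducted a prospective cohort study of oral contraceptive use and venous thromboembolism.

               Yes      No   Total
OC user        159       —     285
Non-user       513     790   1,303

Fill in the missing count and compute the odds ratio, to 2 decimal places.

1.94

The missing cell is in the exposed row: 285 − 159 = 126.
So a = 159, b = 126, c = 513, d = 790.
OR = (a·d)/(b·c) = (159 × 790) / (126 × 513) = 125610 / 64638 = 1.94328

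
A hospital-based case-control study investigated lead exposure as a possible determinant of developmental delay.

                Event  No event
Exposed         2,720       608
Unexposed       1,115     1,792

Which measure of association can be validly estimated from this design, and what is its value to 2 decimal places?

7.19

Cells: a = 2720, b = 608, c = 1115, d = 1792.
This is a hospital-based case-control study: participants were sampled on outcome status, so risks in the source population cannot be estimated directly — relative risk is not valid here. The odds ratio is the appropriate measure.
OR = (a·d)/(b·c) = (2720 × 1792) / (608 × 1115) = 4874240 / 677920 = 7.18999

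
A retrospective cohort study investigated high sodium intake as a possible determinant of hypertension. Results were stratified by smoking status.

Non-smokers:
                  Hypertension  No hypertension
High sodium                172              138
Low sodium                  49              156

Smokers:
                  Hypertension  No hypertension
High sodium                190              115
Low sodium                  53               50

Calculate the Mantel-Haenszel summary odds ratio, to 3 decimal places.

OR_MH = Σ(aᵢdᵢ/nᵢ) / Σ(bᵢcᵢ/nᵢ), where nᵢ is the stratum total.
Stratum 1 (Non-smokers): n = 515; a·d/n = 172·156/515 = 52.1010; b·c/n = 138·49/515 = 13.1301
Stratum 2 (Smokers): n = 408; a·d/n = 190·50/408 = 23.2843; b·c/n = 115·53/408 = 14.9387
OR_MH = (52.1010 + 23.2843) / (13.1301 + 14.9387) = 75.3853 / 28.0688 = 2.68573

2.686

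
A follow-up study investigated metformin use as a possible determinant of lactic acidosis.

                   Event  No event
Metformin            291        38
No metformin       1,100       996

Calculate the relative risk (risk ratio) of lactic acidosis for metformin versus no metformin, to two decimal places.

Cells: a = 291, b = 38, c = 1100, d = 996.
Risk in exposed = 291/329 = 0.88450; risk in unexposed = 1100/2096 = 0.52481.
RR = 0.88450 / 0.52481 = 1.68537
The risk among the exposed is 1.69 times that among the unexposed.

1.69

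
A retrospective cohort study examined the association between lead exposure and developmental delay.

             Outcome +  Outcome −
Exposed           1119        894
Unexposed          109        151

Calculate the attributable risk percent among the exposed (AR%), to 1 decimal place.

Cells: a = 1119, b = 894, c = 109, d = 151.
Risk in exposed = 1119/2013 = 0.55589; risk in unexposed = 109/260 = 0.41923.
RR = 0.55589/0.41923 = 1.32597
AR% = (RR − 1)/RR × 100 = (1.32597 − 1)/1.32597 × 100 = 24.5834%

24.6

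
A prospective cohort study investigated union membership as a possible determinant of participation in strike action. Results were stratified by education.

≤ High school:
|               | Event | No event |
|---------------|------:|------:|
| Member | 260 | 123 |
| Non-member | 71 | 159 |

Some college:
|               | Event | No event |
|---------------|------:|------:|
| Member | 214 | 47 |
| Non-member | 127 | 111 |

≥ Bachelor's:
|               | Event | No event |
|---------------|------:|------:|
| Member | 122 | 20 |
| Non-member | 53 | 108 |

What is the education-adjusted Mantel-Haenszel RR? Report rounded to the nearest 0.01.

RR_MH = Σ(aᵢ·n₀ᵢ/nᵢ) / Σ(cᵢ·n₁ᵢ/nᵢ), with n₁ᵢ = aᵢ+bᵢ (exposed), n₀ᵢ = cᵢ+dᵢ (unexposed), nᵢ = n₁ᵢ+n₀ᵢ.
Stratum 1 (≤ High school): n₁ = 383, n₀ = 230, n = 613; a·n₀/n = 260·230/613 = 97.5530; c·n₁/n = 71·383/613 = 44.3605
Stratum 2 (Some college): n₁ = 261, n₀ = 238, n = 499; a·n₀/n = 214·238/499 = 102.0681; c·n₁/n = 127·261/499 = 66.4269
Stratum 3 (≥ Bachelor's): n₁ = 142, n₀ = 161, n = 303; a·n₀/n = 122·161/303 = 64.8251; c·n₁/n = 53·142/303 = 24.8383
RR_MH = (97.5530 + 102.0681 + 64.8251) / (44.3605 + 66.4269 + 24.8383) = 264.4462 / 135.6257 = 1.94982

1.95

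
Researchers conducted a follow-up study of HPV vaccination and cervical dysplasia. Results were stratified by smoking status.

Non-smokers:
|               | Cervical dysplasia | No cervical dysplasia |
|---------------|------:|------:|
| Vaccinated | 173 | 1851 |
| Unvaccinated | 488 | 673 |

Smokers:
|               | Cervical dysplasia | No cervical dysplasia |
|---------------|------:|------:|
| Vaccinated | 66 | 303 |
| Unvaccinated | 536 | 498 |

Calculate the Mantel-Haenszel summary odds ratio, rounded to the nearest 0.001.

0.150

OR_MH = Σ(aᵢdᵢ/nᵢ) / Σ(bᵢcᵢ/nᵢ), where nᵢ is the stratum total.
Stratum 1 (Non-smokers): n = 3185; a·d/n = 173·673/3185 = 36.5554; b·c/n = 1851·488/3185 = 283.6069
Stratum 2 (Smokers): n = 1403; a·d/n = 66·498/1403 = 23.4269; b·c/n = 303·536/1403 = 115.7577
OR_MH = (36.5554 + 23.4269) / (283.6069 + 115.7577) = 59.9824 / 399.3646 = 0.15019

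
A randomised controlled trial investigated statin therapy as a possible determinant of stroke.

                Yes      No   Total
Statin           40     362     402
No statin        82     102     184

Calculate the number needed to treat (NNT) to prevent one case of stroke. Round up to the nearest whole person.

Risk in treated group = 40/402 = 0.09950; risk in control = 82/184 = 0.44565.
Absolute risk reduction = 0.44565 − 0.09950 = 0.34615
NNT = 1 / ARR = 1 / 0.34615 = 2.889 → round up → 3

3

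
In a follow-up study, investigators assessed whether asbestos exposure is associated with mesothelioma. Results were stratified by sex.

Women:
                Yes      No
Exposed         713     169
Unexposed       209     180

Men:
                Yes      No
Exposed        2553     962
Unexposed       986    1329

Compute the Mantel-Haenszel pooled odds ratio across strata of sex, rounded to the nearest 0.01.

3.59

OR_MH = Σ(aᵢdᵢ/nᵢ) / Σ(bᵢcᵢ/nᵢ), where nᵢ is the stratum total.
Stratum 1 (Women): n = 1271; a·d/n = 713·180/1271 = 100.9756; b·c/n = 169·209/1271 = 27.7899
Stratum 2 (Men): n = 5830; a·d/n = 2553·1329/5830 = 581.9789; b·c/n = 962·986/5830 = 162.6985
OR_MH = (100.9756 + 581.9789) / (27.7899 + 162.6985) = 682.9545 / 190.4884 = 3.58528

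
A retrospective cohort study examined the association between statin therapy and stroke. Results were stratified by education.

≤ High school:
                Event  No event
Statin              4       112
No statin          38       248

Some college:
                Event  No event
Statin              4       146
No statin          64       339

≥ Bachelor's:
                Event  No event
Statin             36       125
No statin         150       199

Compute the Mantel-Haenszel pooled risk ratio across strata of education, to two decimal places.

RR_MH = Σ(aᵢ·n₀ᵢ/nᵢ) / Σ(cᵢ·n₁ᵢ/nᵢ), with n₁ᵢ = aᵢ+bᵢ (exposed), n₀ᵢ = cᵢ+dᵢ (unexposed), nᵢ = n₁ᵢ+n₀ᵢ.
Stratum 1 (≤ High school): n₁ = 116, n₀ = 286, n = 402; a·n₀/n = 4·286/402 = 2.8458; c·n₁/n = 38·116/402 = 10.9652
Stratum 2 (Some college): n₁ = 150, n₀ = 403, n = 553; a·n₀/n = 4·403/553 = 2.9150; c·n₁/n = 64·150/553 = 17.3599
Stratum 3 (≥ Bachelor's): n₁ = 161, n₀ = 349, n = 510; a·n₀/n = 36·349/510 = 24.6353; c·n₁/n = 150·161/510 = 47.3529
RR_MH = (2.8458 + 2.9150 + 24.6353) / (10.9652 + 17.3599 + 47.3529) = 30.3961 / 75.6780 = 0.40165

0.40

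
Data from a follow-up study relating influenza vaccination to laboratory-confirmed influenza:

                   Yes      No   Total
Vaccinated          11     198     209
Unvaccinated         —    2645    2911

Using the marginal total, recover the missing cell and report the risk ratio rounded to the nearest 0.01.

0.58

The missing cell is in the unexposed row: 2911 − 2645 = 266.
So a = 11, b = 198, c = 266, d = 2645.
RR = [a/(a+b)] / [c/(c+d)] = (11/209) / (266/2911) = 0.05263/0.09138 = 0.57598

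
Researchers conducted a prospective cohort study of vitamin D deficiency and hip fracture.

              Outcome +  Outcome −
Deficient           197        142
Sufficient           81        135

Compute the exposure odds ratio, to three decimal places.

2.312

Cells: a = 197, b = 142, c = 81, d = 135.
OR = (a·d)/(b·c) = (197 × 135) / (142 × 81) = 26595 / 11502 = 2.31221
The odds of hip fracture are about 2.31 times as high in the deficient group.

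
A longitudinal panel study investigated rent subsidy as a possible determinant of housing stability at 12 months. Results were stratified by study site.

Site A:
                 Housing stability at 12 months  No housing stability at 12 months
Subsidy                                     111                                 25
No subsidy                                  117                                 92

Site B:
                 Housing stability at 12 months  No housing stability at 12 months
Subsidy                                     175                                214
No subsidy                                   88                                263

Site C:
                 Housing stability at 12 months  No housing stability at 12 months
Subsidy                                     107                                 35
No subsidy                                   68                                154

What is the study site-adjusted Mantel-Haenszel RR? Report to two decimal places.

RR_MH = Σ(aᵢ·n₀ᵢ/nᵢ) / Σ(cᵢ·n₁ᵢ/nᵢ), with n₁ᵢ = aᵢ+bᵢ (exposed), n₀ᵢ = cᵢ+dᵢ (unexposed), nᵢ = n₁ᵢ+n₀ᵢ.
Stratum 1 (Site A): n₁ = 136, n₀ = 209, n = 345; a·n₀/n = 111·209/345 = 67.2435; c·n₁/n = 117·136/345 = 46.1217
Stratum 2 (Site B): n₁ = 389, n₀ = 351, n = 740; a·n₀/n = 175·351/740 = 83.0068; c·n₁/n = 88·389/740 = 46.2595
Stratum 3 (Site C): n₁ = 142, n₀ = 222, n = 364; a·n₀/n = 107·222/364 = 65.2582; c·n₁/n = 68·142/364 = 26.5275
RR_MH = (67.2435 + 83.0068 + 65.2582) / (46.1217 + 46.2595 + 26.5275) = 215.5085 / 118.9087 = 1.81239

1.81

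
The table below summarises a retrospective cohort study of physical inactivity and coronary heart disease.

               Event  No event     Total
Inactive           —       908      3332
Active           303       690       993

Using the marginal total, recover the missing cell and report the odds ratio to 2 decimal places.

6.08

The missing cell is in the exposed row: 3332 − 908 = 2424.
So a = 2424, b = 908, c = 303, d = 690.
OR = (a·d)/(b·c) = (2424 × 690) / (908 × 303) = 1672560 / 275124 = 6.07930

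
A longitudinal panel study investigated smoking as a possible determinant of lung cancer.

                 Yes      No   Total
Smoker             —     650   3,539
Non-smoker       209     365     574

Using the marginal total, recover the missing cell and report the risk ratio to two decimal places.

The missing cell is in the exposed row: 3539 − 650 = 2889.
So a = 2889, b = 650, c = 209, d = 365.
RR = [a/(a+b)] / [c/(c+d)] = (2889/3539) / (209/574) = 0.81633/0.36411 = 2.24198

2.24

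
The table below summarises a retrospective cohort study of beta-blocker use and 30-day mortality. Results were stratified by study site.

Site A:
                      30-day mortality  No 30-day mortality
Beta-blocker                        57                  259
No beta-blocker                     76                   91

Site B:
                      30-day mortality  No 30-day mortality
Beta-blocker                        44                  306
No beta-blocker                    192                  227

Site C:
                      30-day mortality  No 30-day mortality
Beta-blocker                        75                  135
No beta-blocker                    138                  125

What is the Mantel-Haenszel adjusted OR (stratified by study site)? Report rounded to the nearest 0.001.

OR_MH = Σ(aᵢdᵢ/nᵢ) / Σ(bᵢcᵢ/nᵢ), where nᵢ is the stratum total.
Stratum 1 (Site A): n = 483; a·d/n = 57·91/483 = 10.7391; b·c/n = 259·76/483 = 40.7536
Stratum 2 (Site B): n = 769; a·d/n = 44·227/769 = 12.9883; b·c/n = 306·192/769 = 76.4005
Stratum 3 (Site C): n = 473; a·d/n = 75·125/473 = 19.8203; b·c/n = 135·138/473 = 39.3869
OR_MH = (10.7391 + 12.9883 + 19.8203) / (40.7536 + 76.4005 + 39.3869) = 43.5477 / 156.5410 = 0.27819

0.278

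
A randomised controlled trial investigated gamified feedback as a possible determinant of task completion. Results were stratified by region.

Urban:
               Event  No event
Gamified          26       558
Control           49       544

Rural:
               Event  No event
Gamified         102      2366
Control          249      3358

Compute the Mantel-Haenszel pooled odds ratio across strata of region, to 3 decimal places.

0.569

OR_MH = Σ(aᵢdᵢ/nᵢ) / Σ(bᵢcᵢ/nᵢ), where nᵢ is the stratum total.
Stratum 1 (Urban): n = 1177; a·d/n = 26·544/1177 = 12.0170; b·c/n = 558·49/1177 = 23.2302
Stratum 2 (Rural): n = 6075; a·d/n = 102·3358/6075 = 56.3812; b·c/n = 2366·249/6075 = 96.9768
OR_MH = (12.0170 + 56.3812) / (23.2302 + 96.9768) = 68.3982 / 120.2070 = 0.56900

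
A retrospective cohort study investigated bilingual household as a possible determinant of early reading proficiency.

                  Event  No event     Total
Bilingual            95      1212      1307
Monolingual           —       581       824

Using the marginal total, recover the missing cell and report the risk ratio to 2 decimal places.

0.25

The missing cell is in the unexposed row: 824 − 581 = 243.
So a = 95, b = 1212, c = 243, d = 581.
RR = [a/(a+b)] / [c/(c+d)] = (95/1307) / (243/824) = 0.07269/0.29490 = 0.24647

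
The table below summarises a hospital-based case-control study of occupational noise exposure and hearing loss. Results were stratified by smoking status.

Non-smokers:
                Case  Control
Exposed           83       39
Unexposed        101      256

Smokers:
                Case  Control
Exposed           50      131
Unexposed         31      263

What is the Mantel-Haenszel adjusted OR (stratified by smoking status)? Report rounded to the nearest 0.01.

OR_MH = Σ(aᵢdᵢ/nᵢ) / Σ(bᵢcᵢ/nᵢ), where nᵢ is the stratum total.
Stratum 1 (Non-smokers): n = 479; a·d/n = 83·256/479 = 44.3591; b·c/n = 39·101/479 = 8.2234
Stratum 2 (Smokers): n = 475; a·d/n = 50·263/475 = 27.6842; b·c/n = 131·31/475 = 8.5495
OR_MH = (44.3591 + 27.6842) / (8.2234 + 8.5495) = 72.0433 / 16.7729 = 4.29523

4.30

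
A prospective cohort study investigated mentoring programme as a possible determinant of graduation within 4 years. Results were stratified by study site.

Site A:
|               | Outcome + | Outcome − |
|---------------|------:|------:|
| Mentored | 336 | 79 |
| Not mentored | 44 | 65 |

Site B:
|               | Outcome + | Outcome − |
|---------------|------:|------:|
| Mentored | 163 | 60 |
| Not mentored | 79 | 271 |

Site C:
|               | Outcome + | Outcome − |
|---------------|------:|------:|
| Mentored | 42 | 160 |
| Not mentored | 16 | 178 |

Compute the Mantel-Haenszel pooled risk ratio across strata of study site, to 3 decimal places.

2.577

RR_MH = Σ(aᵢ·n₀ᵢ/nᵢ) / Σ(cᵢ·n₁ᵢ/nᵢ), with n₁ᵢ = aᵢ+bᵢ (exposed), n₀ᵢ = cᵢ+dᵢ (unexposed), nᵢ = n₁ᵢ+n₀ᵢ.
Stratum 1 (Site A): n₁ = 415, n₀ = 109, n = 524; a·n₀/n = 336·109/524 = 69.8931; c·n₁/n = 44·415/524 = 34.8473
Stratum 2 (Site B): n₁ = 223, n₀ = 350, n = 573; a·n₀/n = 163·350/573 = 99.5637; c·n₁/n = 79·223/573 = 30.7452
Stratum 3 (Site C): n₁ = 202, n₀ = 194, n = 396; a·n₀/n = 42·194/396 = 20.5758; c·n₁/n = 16·202/396 = 8.1616
RR_MH = (69.8931 + 99.5637 + 20.5758) / (34.8473 + 30.7452 + 8.1616) = 190.0326 / 73.7541 = 2.57657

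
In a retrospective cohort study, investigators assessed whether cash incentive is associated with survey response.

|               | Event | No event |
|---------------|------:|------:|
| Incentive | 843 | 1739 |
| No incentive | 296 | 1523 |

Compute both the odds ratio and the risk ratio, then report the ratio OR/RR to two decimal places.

1.24

Cells: a = 843, b = 1739, c = 296, d = 1523.
OR = (843·1523)/(1739·296) = 1283889/514744 = 2.49423
Risk in exposed = 843/2582 = 0.32649; risk in unexposed = 296/1819 = 0.16273; RR = 2.00638
OR/RR = 2.49423 / 2.00638 = 1.24315
The outcome is not rare, so the OR lies further from 1 than the RR.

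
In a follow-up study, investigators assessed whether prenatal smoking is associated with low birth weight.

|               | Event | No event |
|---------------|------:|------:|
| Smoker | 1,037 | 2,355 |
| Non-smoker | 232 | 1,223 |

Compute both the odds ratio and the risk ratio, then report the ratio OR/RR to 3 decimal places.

Cells: a = 1037, b = 2355, c = 232, d = 1223.
OR = (1037·1223)/(2355·232) = 1268251/546360 = 2.32127
Risk in exposed = 1037/3392 = 0.30572; risk in unexposed = 232/1455 = 0.15945; RR = 1.91733
OR/RR = 2.32127 / 1.91733 = 1.21068
The outcome is not rare, so the OR lies further from 1 than the RR.

1.211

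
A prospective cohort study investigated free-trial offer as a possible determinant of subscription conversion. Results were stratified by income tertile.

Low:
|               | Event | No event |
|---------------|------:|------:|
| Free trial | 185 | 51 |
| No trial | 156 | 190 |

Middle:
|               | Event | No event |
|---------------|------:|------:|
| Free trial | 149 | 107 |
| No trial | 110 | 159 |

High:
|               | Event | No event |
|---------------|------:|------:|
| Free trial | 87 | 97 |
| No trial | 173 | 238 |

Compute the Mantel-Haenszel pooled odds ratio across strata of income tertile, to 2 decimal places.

OR_MH = Σ(aᵢdᵢ/nᵢ) / Σ(bᵢcᵢ/nᵢ), where nᵢ is the stratum total.
Stratum 1 (Low): n = 582; a·d/n = 185·190/582 = 60.3952; b·c/n = 51·156/582 = 13.6701
Stratum 2 (Middle): n = 525; a·d/n = 149·159/525 = 45.1257; b·c/n = 107·110/525 = 22.4190
Stratum 3 (High): n = 595; a·d/n = 87·238/595 = 34.8000; b·c/n = 97·173/595 = 28.2034
OR_MH = (60.3952 + 45.1257 + 34.8000) / (13.6701 + 22.4190 + 28.2034) = 140.3209 / 64.2925 = 2.18254

2.18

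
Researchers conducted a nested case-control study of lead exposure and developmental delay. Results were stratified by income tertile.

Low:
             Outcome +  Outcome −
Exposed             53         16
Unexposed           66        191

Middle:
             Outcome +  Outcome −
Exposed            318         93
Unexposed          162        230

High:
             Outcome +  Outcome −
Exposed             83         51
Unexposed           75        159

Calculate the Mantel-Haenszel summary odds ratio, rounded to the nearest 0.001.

4.877

OR_MH = Σ(aᵢdᵢ/nᵢ) / Σ(bᵢcᵢ/nᵢ), where nᵢ is the stratum total.
Stratum 1 (Low): n = 326; a·d/n = 53·191/326 = 31.0521; b·c/n = 16·66/326 = 3.2393
Stratum 2 (Middle): n = 803; a·d/n = 318·230/803 = 91.0834; b·c/n = 93·162/803 = 18.7621
Stratum 3 (High): n = 368; a·d/n = 83·159/368 = 35.8614; b·c/n = 51·75/368 = 10.3940
OR_MH = (31.0521 + 91.0834 + 35.8614) / (3.2393 + 18.7621 + 10.3940) = 157.9970 / 32.3954 = 4.87714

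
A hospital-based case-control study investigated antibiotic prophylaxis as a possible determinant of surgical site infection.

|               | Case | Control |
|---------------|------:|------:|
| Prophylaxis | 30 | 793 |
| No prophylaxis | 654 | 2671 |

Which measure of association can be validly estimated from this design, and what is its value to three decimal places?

Cells: a = 30, b = 793, c = 654, d = 2671.
This is a hospital-based case-control study: participants were sampled on outcome status, so risks in the source population cannot be estimated directly — relative risk is not valid here. The odds ratio is the appropriate measure.
OR = (a·d)/(b·c) = (30 × 2671) / (793 × 654) = 80130 / 518622 = 0.15451

0.155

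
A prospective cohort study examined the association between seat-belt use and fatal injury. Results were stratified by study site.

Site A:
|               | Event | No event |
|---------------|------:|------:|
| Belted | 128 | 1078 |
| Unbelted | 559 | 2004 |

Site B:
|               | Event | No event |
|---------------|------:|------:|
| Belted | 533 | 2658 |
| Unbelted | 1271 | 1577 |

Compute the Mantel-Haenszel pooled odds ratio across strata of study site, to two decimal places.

0.29

OR_MH = Σ(aᵢdᵢ/nᵢ) / Σ(bᵢcᵢ/nᵢ), where nᵢ is the stratum total.
Stratum 1 (Site A): n = 3769; a·d/n = 128·2004/3769 = 68.0584; b·c/n = 1078·559/3769 = 159.8838
Stratum 2 (Site B): n = 6039; a·d/n = 533·1577/6039 = 139.1855; b·c/n = 2658·1271/6039 = 559.4168
OR_MH = (68.0584 + 139.1855) / (159.8838 + 559.4168) = 207.2438 / 719.3006 = 0.28812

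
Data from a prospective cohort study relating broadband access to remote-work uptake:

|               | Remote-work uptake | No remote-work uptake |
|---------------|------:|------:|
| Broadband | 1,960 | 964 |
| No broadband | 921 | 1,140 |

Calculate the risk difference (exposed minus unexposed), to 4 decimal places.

0.2234

Cells: a = 1960, b = 964, c = 921, d = 1140.
Risk in exposed = 1960/2924 = 0.670315; risk in unexposed = 921/2061 = 0.446870.
Risk difference = 0.670315 − 0.446870 = 0.223444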